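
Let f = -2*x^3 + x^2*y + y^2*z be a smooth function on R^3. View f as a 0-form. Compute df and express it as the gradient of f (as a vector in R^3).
df = (2*x*(-3*x + y)) dx + (x^2 + 2*y*z) dy + (y^2) dz; grad f = (2*x*(-3*x + y), x^2 + 2*y*z, y^2)

For a 0-form f, d f = (∂f/∂x) dx + (∂f/∂y) dy + (∂f/∂z) dz. The components of the vector representation are exactly the entries of grad f in Cartesian coordinates:
  ∂f/∂x = 2*x*(-3*x + y)
  ∂f/∂y = x^2 + 2*y*z
  ∂f/∂z = y^2.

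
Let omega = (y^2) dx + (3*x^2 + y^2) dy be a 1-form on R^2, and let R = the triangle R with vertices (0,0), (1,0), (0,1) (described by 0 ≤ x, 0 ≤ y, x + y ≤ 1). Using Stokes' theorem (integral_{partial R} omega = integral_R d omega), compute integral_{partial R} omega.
integral_(partial R) omega = 2/3

Stokes: integral_partial_R omega = integral_R d omega with d omega = (∂Q/∂x - ∂P/∂y) dx ∧ dy.
  ∂Q/∂x = 6*x
  ∂P/∂y = 2*y
  integrand = ∂Q/∂x - ∂P/∂y = 6*x - 2*y.
Integrating over R: integral_0^1 integral_0^{1-x} (6*x - 2*y) dy dx = 2/3.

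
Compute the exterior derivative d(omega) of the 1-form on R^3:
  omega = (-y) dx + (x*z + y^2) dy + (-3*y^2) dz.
d(omega) = (z + 1) dx ∧ dy + (-x - 6*y) dy ∧ dz

For a 1-form omega = sum_i f_i dx_i, the exterior derivative is
  d(omega) = sum_{i < j} (∂f_j/∂x_i - ∂f_i/∂x_j) dx_i ∧ dx_j.
  coefficient of dx ∧ dy: ∂f_2/∂x - ∂f_1/∂y = ∂(x*z + y^2)/∂x - ∂(-y)/∂y = z + 1
  coefficient of dy ∧ dz: ∂f_3/∂y - ∂f_2/∂z = ∂(-3*y^2)/∂y - ∂(x*z + y^2)/∂z = -x - 6*y
Assembling: d(omega) = (z + 1) dx ∧ dy + (-x - 6*y) dy ∧ dz.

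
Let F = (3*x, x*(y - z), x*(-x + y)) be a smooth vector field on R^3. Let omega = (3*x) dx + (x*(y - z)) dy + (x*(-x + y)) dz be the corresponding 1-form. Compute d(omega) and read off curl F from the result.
d(omega) = (2*x) dy ∧ dz + (2*x - y) dz ∧ dx + (y - z) dx ∧ dy; curl F = (2*x, 2*x - y, y - z)

d omega = sum_{i<j} (∂f_j/∂x_i - ∂f_i/∂x_j) dx_i ∧ dx_j. Under the identification (dy ∧ dz, dz ∧ dx, dx ∧ dy) ↔ (e_x, e_y, e_z), the coefficients are exactly the components of curl F. Compute:
  ∂R/∂y - ∂Q/∂z = (x) - (-x) = 2*x
  ∂P/∂z - ∂R/∂x = (0) - (-2*x + y) = 2*x - y
  ∂Q/∂x - ∂P/∂y = (y - z) - (0) = y - z.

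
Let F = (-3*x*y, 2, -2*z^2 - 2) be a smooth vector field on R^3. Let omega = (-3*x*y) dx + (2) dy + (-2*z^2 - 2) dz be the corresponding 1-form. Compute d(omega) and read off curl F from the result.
d(omega) = (0) dy ∧ dz + (0) dz ∧ dx + (3*x) dx ∧ dy; curl F = (0, 0, 3*x)

d omega = sum_{i<j} (∂f_j/∂x_i - ∂f_i/∂x_j) dx_i ∧ dx_j. Under the identification (dy ∧ dz, dz ∧ dx, dx ∧ dy) ↔ (e_x, e_y, e_z), the coefficients are exactly the components of curl F. Compute:
  ∂R/∂y - ∂Q/∂z = (0) - (0) = 0
  ∂P/∂z - ∂R/∂x = (0) - (0) = 0
  ∂Q/∂x - ∂P/∂y = (0) - (-3*x) = 3*x.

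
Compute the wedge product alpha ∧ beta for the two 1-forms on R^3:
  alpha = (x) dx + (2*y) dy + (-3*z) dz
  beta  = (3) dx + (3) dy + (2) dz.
alpha ∧ beta = (3*x - 6*y) dx ∧ dy + (2*x + 9*z) dx ∧ dz + (4*y + 9*z) dy ∧ dz

Distribute the wedge, using dx_i ∧ dx_j = -dx_j ∧ dx_i and dx_i ∧ dx_i = 0. For each pair (i, j) with i < j, the coefficient of dx_i ∧ dx_j in alpha ∧ beta is (alpha_i * beta_j - alpha_j * beta_i). Collecting: alpha ∧ beta = (3*x - 6*y) dx ∧ dy + (2*x + 9*z) dx ∧ dz + (4*y + 9*z) dy ∧ dz.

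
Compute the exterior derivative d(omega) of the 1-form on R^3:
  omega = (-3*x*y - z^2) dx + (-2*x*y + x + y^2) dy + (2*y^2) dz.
d(omega) = (3*x - 2*y + 1) dx ∧ dy + (2*z) dx ∧ dz + (4*y) dy ∧ dz

For a 1-form omega = sum_i f_i dx_i, the exterior derivative is
  d(omega) = sum_{i < j} (∂f_j/∂x_i - ∂f_i/∂x_j) dx_i ∧ dx_j.
  coefficient of dx ∧ dy: ∂f_2/∂x - ∂f_1/∂y = ∂(-2*x*y + x + y^2)/∂x - ∂(-3*x*y - z^2)/∂y = 3*x - 2*y + 1
  coefficient of dx ∧ dz: ∂f_3/∂x - ∂f_1/∂z = ∂(2*y^2)/∂x - ∂(-3*x*y - z^2)/∂z = 2*z
  coefficient of dy ∧ dz: ∂f_3/∂y - ∂f_2/∂z = ∂(2*y^2)/∂y - ∂(-2*x*y + x + y^2)/∂z = 4*y
Assembling: d(omega) = (3*x - 2*y + 1) dx ∧ dy + (2*z) dx ∧ dz + (4*y) dy ∧ dz.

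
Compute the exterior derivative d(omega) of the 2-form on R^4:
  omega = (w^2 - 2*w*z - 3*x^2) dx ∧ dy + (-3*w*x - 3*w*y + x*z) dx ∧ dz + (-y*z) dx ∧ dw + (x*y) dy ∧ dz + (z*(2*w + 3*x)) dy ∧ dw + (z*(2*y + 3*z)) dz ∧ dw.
d(omega) = (w + y) dx ∧ dy ∧ dz + (2*w + 2*z) dx ∧ dy ∧ dw + (-3*x - 2*y) dx ∧ dz ∧ dw + (-2*w - 3*x + 2*z) dy ∧ dz ∧ dw

For a 2-form omega = sum_{i<j} g_{ij} dx_i ∧ dx_j, the exterior derivative is
  d(omega) = sum_{i<j} d(g_{ij}) ∧ dx_i ∧ dx_j = sum_{i<j, k} (∂g_{ij}/∂x_k) dx_k ∧ dx_i ∧ dx_j.
Expand each term, using dx_k ∧ dx_i ∧ dx_j = sgn(permutation) dx_{(a)} ∧ dx_{(b)} ∧ dx_{(c)} with (a < b < c) sorted:
  d(w^2 - 2*w*z - 3*x^2) includes (∂/∂z)(w^2 - 2*w*z - 3*x^2) dz = (-2*w) dz, which multiplied by dx ∧ dy gives (-2*w) dx ∧ dy ∧ dz
  d(w^2 - 2*w*z - 3*x^2) includes (∂/∂w)(w^2 - 2*w*z - 3*x^2) dw = (2*w - 2*z) dw, which multiplied by dx ∧ dy gives (2*w - 2*z) dx ∧ dy ∧ dw
  d(-3*w*x - 3*w*y + x*z) includes (∂/∂y)(-3*w*x - 3*w*y + x*z) dy = (-3*w) dy, which multiplied by dx ∧ dz gives (3*w) dx ∧ dy ∧ dz
  d(-3*w*x - 3*w*y + x*z) includes (∂/∂w)(-3*w*x - 3*w*y + x*z) dw = (-3*x - 3*y) dw, which multiplied by dx ∧ dz gives (-3*x - 3*y) dx ∧ dz ∧ dw
  d(-y*z) includes (∂/∂y)(-y*z) dy = (-z) dy, which multiplied by dx ∧ dw gives (z) dx ∧ dy ∧ dw
  d(-y*z) includes (∂/∂z)(-y*z) dz = (-y) dz, which multiplied by dx ∧ dw gives (y) dx ∧ dz ∧ dw
  d(x*y) includes (∂/∂x)(x*y) dx = (y) dx, which multiplied by dy ∧ dz gives (y) dx ∧ dy ∧ dz
  d(z*(2*w + 3*x)) includes (∂/∂x)(z*(2*w + 3*x)) dx = (3*z) dx, which multiplied by dy ∧ dw gives (3*z) dx ∧ dy ∧ dw
  d(z*(2*w + 3*x)) includes (∂/∂z)(z*(2*w + 3*x)) dz = (2*w + 3*x) dz, which multiplied by dy ∧ dw gives (-2*w - 3*x) dy ∧ dz ∧ dw
  d(z*(2*y + 3*z)) includes (∂/∂y)(z*(2*y + 3*z)) dy = (2*z) dy, which multiplied by dz ∧ dw gives (2*z) dy ∧ dz ∧ dw
Collecting like 3-forms: d(omega) = (w + y) dx ∧ dy ∧ dz + (2*w + 2*z) dx ∧ dy ∧ dw + (-3*x - 2*y) dx ∧ dz ∧ dw + (-2*w - 3*x + 2*z) dy ∧ dz ∧ dw.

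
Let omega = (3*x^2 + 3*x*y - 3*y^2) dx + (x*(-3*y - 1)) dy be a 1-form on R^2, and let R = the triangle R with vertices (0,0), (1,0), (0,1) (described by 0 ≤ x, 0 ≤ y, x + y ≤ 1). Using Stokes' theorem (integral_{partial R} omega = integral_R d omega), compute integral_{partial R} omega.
integral_(partial R) omega = -1/2

Stokes: integral_partial_R omega = integral_R d omega with d omega = (∂Q/∂x - ∂P/∂y) dx ∧ dy.
  ∂Q/∂x = -3*y - 1
  ∂P/∂y = 3*x - 6*y
  integrand = ∂Q/∂x - ∂P/∂y = -3*x + 3*y - 1.
Integrating over R: integral_0^1 integral_0^{1-x} (-3*x + 3*y - 1) dy dx = -1/2.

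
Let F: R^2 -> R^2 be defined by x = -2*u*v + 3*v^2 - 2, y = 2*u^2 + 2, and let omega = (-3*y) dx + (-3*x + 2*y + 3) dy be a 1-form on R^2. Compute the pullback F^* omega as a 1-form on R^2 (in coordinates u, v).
F^* omega = (16*u^3 + 36*u^2*v - 36*u*v^2 + 52*u + 12*v) du + (12*u^3 - 36*u^2*v + 12*u - 36*v) dv

Using F^*(f dg) = (f ∘ F) d(g ∘ F), substitute each coordinate x_i by F_i(u, v) in f_i, and replace dx_i by d F_i = (∂F_i/∂u) du + (∂F_i/∂v) dv.
  For the x component: f_1(F) = -6*u^2 - 6; d F_1 = (-2*v) du + (-2*u + 6*v) dv
  For the y component: f_2(F) = 4*u^2 + 6*u*v - 9*v^2 + 13; d F_2 = (4*u) du + (0) dv
Combining and collecting du, dv coefficients:
  coeff of du: 16*u^3 + 36*u^2*v - 36*u*v^2 + 52*u + 12*v
  coeff of dv: 12*u^3 - 36*u^2*v + 12*u - 36*v
F^* omega = (16*u^3 + 36*u^2*v - 36*u*v^2 + 52*u + 12*v) du + (12*u^3 - 36*u^2*v + 12*u - 36*v) dv.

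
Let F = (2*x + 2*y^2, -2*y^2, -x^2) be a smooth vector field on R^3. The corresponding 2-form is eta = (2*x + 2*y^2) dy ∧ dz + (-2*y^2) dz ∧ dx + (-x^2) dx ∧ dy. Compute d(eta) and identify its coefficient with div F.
d(eta) = (2 - 4*y) dx ∧ dy ∧ dz; div F = 2 - 4*y

For a 2-form in R^3 of the form above, applying d gives a 3-form with coefficient ∂P/∂x + ∂Q/∂y + ∂R/∂z:
  ∂P/∂x = 2
  ∂Q/∂y = -4*y
  ∂R/∂z = 0
Sum = 2 - 4*y, which is exactly div F.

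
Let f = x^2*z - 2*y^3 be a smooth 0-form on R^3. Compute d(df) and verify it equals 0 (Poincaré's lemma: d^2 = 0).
d(df) = 0

Step 1: df = sum_i (∂f/∂x_i) dx_i = (2*x*z) dx + (-6*y^2) dy + (x^2) dz.
Step 2: Apply d again. Using the 1-form formula, the coefficient of dx ∧ dy in d(df) is ∂^2 f/∂x ∂y - ∂^2 f/∂y ∂x = (0) - (0) = 0 (equality of mixed partials for smooth f).
Similarly for dx ∧ dz and dy ∧ dz — all coefficients vanish. So d(df) = 0.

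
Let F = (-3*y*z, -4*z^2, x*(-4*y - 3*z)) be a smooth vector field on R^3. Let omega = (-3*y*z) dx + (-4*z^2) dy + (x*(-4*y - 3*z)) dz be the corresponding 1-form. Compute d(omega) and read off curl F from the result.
d(omega) = (-4*x + 8*z) dy ∧ dz + (y + 3*z) dz ∧ dx + (3*z) dx ∧ dy; curl F = (-4*x + 8*z, y + 3*z, 3*z)

d omega = sum_{i<j} (∂f_j/∂x_i - ∂f_i/∂x_j) dx_i ∧ dx_j. Under the identification (dy ∧ dz, dz ∧ dx, dx ∧ dy) ↔ (e_x, e_y, e_z), the coefficients are exactly the components of curl F. Compute:
  ∂R/∂y - ∂Q/∂z = (-4*x) - (-8*z) = -4*x + 8*z
  ∂P/∂z - ∂R/∂x = (-3*y) - (-4*y - 3*z) = y + 3*z
  ∂Q/∂x - ∂P/∂y = (0) - (-3*z) = 3*z.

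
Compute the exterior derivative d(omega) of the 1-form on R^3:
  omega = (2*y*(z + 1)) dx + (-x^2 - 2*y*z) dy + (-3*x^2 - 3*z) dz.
d(omega) = (-2*x - 2*z - 2) dx ∧ dy + (-6*x - 2*y) dx ∧ dz + (2*y) dy ∧ dz

For a 1-form omega = sum_i f_i dx_i, the exterior derivative is
  d(omega) = sum_{i < j} (∂f_j/∂x_i - ∂f_i/∂x_j) dx_i ∧ dx_j.
  coefficient of dx ∧ dy: ∂f_2/∂x - ∂f_1/∂y = ∂(-x^2 - 2*y*z)/∂x - ∂(2*y*(z + 1))/∂y = -2*x - 2*z - 2
  coefficient of dx ∧ dz: ∂f_3/∂x - ∂f_1/∂z = ∂(-3*x^2 - 3*z)/∂x - ∂(2*y*(z + 1))/∂z = -6*x - 2*y
  coefficient of dy ∧ dz: ∂f_3/∂y - ∂f_2/∂z = ∂(-3*x^2 - 3*z)/∂y - ∂(-x^2 - 2*y*z)/∂z = 2*y
Assembling: d(omega) = (-2*x - 2*z - 2) dx ∧ dy + (-6*x - 2*y) dx ∧ dz + (2*y) dy ∧ dz.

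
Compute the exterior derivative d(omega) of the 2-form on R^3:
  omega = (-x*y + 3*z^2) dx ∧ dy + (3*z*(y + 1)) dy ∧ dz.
d(omega) = (6*z) dx ∧ dy ∧ dz

For a 2-form omega = sum_{i<j} g_{ij} dx_i ∧ dx_j, the exterior derivative is
  d(omega) = sum_{i<j} d(g_{ij}) ∧ dx_i ∧ dx_j = sum_{i<j, k} (∂g_{ij}/∂x_k) dx_k ∧ dx_i ∧ dx_j.
Expand each term, using dx_k ∧ dx_i ∧ dx_j = sgn(permutation) dx_{(a)} ∧ dx_{(b)} ∧ dx_{(c)} with (a < b < c) sorted:
  d(-x*y + 3*z^2) includes (∂/∂z)(-x*y + 3*z^2) dz = (6*z) dz, which multiplied by dx ∧ dy gives (6*z) dx ∧ dy ∧ dz
Collecting like 3-forms: d(omega) = (6*z) dx ∧ dy ∧ dz.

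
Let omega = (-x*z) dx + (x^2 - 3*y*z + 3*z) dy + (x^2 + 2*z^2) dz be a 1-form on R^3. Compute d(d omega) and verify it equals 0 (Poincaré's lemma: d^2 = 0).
d(d omega) = 0

Step 1: d omega = sum_{i<j} (∂f_j/∂x_i - ∂f_i/∂x_j) dx_i ∧ dx_j:
  coeff of dx ∧ dy: 2*x
  coeff of dx ∧ dz: 3*x
  coeff of dy ∧ dz: 3*y - 3
Step 2: Apply d again to each 2-form coefficient. The only possible 3-form in R^3 is dx ∧ dy ∧ dz, with coefficient
  ∂(coeff of dy∧dz)/∂x - ∂(coeff of dx∧dz)/∂y + ∂(coeff of dx∧dy)/∂z
  = ∂/∂x (3*y - 3) - ∂/∂y (3*x) + ∂/∂z (2*x).
Each of these terms simplifies to sums of mixed partials that cancel in pairs. The result is 0 (by equality of mixed partials for smooth functions — Schwarz / Clairaut).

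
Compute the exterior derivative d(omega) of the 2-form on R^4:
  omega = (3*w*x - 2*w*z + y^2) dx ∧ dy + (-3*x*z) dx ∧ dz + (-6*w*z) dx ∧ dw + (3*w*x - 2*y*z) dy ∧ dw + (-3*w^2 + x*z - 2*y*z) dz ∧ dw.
d(omega) = (-2*w) dx ∧ dy ∧ dz + (3*w + 3*x - 2*z) dx ∧ dy ∧ dw + (6*w + z) dx ∧ dz ∧ dw + (2*y - 2*z) dy ∧ dz ∧ dw

For a 2-form omega = sum_{i<j} g_{ij} dx_i ∧ dx_j, the exterior derivative is
  d(omega) = sum_{i<j} d(g_{ij}) ∧ dx_i ∧ dx_j = sum_{i<j, k} (∂g_{ij}/∂x_k) dx_k ∧ dx_i ∧ dx_j.
Expand each term, using dx_k ∧ dx_i ∧ dx_j = sgn(permutation) dx_{(a)} ∧ dx_{(b)} ∧ dx_{(c)} with (a < b < c) sorted:
  d(3*w*x - 2*w*z + y^2) includes (∂/∂z)(3*w*x - 2*w*z + y^2) dz = (-2*w) dz, which multiplied by dx ∧ dy gives (-2*w) dx ∧ dy ∧ dz
  d(3*w*x - 2*w*z + y^2) includes (∂/∂w)(3*w*x - 2*w*z + y^2) dw = (3*x - 2*z) dw, which multiplied by dx ∧ dy gives (3*x - 2*z) dx ∧ dy ∧ dw
  d(-6*w*z) includes (∂/∂z)(-6*w*z) dz = (-6*w) dz, which multiplied by dx ∧ dw gives (6*w) dx ∧ dz ∧ dw
  d(3*w*x - 2*y*z) includes (∂/∂x)(3*w*x - 2*y*z) dx = (3*w) dx, which multiplied by dy ∧ dw gives (3*w) dx ∧ dy ∧ dw
  d(3*w*x - 2*y*z) includes (∂/∂z)(3*w*x - 2*y*z) dz = (-2*y) dz, which multiplied by dy ∧ dw gives (2*y) dy ∧ dz ∧ dw
  d(-3*w^2 + x*z - 2*y*z) includes (∂/∂x)(-3*w^2 + x*z - 2*y*z) dx = (z) dx, which multiplied by dz ∧ dw gives (z) dx ∧ dz ∧ dw
  d(-3*w^2 + x*z - 2*y*z) includes (∂/∂y)(-3*w^2 + x*z - 2*y*z) dy = (-2*z) dy, which multiplied by dz ∧ dw gives (-2*z) dy ∧ dz ∧ dw
Collecting like 3-forms: d(omega) = (-2*w) dx ∧ dy ∧ dz + (3*w + 3*x - 2*z) dx ∧ dy ∧ dw + (6*w + z) dx ∧ dz ∧ dw + (2*y - 2*z) dy ∧ dz ∧ dw.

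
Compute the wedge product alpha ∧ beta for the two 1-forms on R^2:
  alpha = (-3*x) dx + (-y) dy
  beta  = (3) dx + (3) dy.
alpha ∧ beta = (-9*x + 3*y) dx ∧ dy

Distribute the wedge, using dx_i ∧ dx_j = -dx_j ∧ dx_i and dx_i ∧ dx_i = 0. For each pair (i, j) with i < j, the coefficient of dx_i ∧ dx_j in alpha ∧ beta is (alpha_i * beta_j - alpha_j * beta_i). Collecting: alpha ∧ beta = (-9*x + 3*y) dx ∧ dy.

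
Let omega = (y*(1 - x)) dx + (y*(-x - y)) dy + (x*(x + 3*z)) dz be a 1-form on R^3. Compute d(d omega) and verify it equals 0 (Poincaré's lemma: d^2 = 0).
d(d omega) = 0

Step 1: d omega = sum_{i<j} (∂f_j/∂x_i - ∂f_i/∂x_j) dx_i ∧ dx_j:
  coeff of dx ∧ dy: x - y - 1
  coeff of dx ∧ dz: 2*x + 3*z
  coeff of dy ∧ dz: 0
Step 2: Apply d again to each 2-form coefficient. The only possible 3-form in R^3 is dx ∧ dy ∧ dz, with coefficient
  ∂(coeff of dy∧dz)/∂x - ∂(coeff of dx∧dz)/∂y + ∂(coeff of dx∧dy)/∂z
  = ∂/∂x (0) - ∂/∂y (2*x + 3*z) + ∂/∂z (x - y - 1).
Each of these terms simplifies to sums of mixed partials that cancel in pairs. The result is 0 (by equality of mixed partials for smooth functions — Schwarz / Clairaut).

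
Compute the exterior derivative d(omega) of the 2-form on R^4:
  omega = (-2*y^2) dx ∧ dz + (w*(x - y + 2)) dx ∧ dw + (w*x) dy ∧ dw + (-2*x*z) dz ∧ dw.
d(omega) = (4*y) dx ∧ dy ∧ dz + (2*w) dx ∧ dy ∧ dw + (-2*z) dx ∧ dz ∧ dw

For a 2-form omega = sum_{i<j} g_{ij} dx_i ∧ dx_j, the exterior derivative is
  d(omega) = sum_{i<j} d(g_{ij}) ∧ dx_i ∧ dx_j = sum_{i<j, k} (∂g_{ij}/∂x_k) dx_k ∧ dx_i ∧ dx_j.
Expand each term, using dx_k ∧ dx_i ∧ dx_j = sgn(permutation) dx_{(a)} ∧ dx_{(b)} ∧ dx_{(c)} with (a < b < c) sorted:
  d(-2*y^2) includes (∂/∂y)(-2*y^2) dy = (-4*y) dy, which multiplied by dx ∧ dz gives (4*y) dx ∧ dy ∧ dz
  d(w*(x - y + 2)) includes (∂/∂y)(w*(x - y + 2)) dy = (-w) dy, which multiplied by dx ∧ dw gives (w) dx ∧ dy ∧ dw
  d(w*x) includes (∂/∂x)(w*x) dx = (w) dx, which multiplied by dy ∧ dw gives (w) dx ∧ dy ∧ dw
  d(-2*x*z) includes (∂/∂x)(-2*x*z) dx = (-2*z) dx, which multiplied by dz ∧ dw gives (-2*z) dx ∧ dz ∧ dw
Collecting like 3-forms: d(omega) = (4*y) dx ∧ dy ∧ dz + (2*w) dx ∧ dy ∧ dw + (-2*z) dx ∧ dz ∧ dw.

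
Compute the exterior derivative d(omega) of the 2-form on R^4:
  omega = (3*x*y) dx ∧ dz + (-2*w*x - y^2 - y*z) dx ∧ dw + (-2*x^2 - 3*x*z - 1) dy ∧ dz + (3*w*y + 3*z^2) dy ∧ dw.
d(omega) = (-7*x - 3*z) dx ∧ dy ∧ dz + (2*y + z) dx ∧ dy ∧ dw + (y) dx ∧ dz ∧ dw + (-6*z) dy ∧ dz ∧ dw

For a 2-form omega = sum_{i<j} g_{ij} dx_i ∧ dx_j, the exterior derivative is
  d(omega) = sum_{i<j} d(g_{ij}) ∧ dx_i ∧ dx_j = sum_{i<j, k} (∂g_{ij}/∂x_k) dx_k ∧ dx_i ∧ dx_j.
Expand each term, using dx_k ∧ dx_i ∧ dx_j = sgn(permutation) dx_{(a)} ∧ dx_{(b)} ∧ dx_{(c)} with (a < b < c) sorted:
  d(3*x*y) includes (∂/∂y)(3*x*y) dy = (3*x) dy, which multiplied by dx ∧ dz gives (-3*x) dx ∧ dy ∧ dz
  d(-2*w*x - y^2 - y*z) includes (∂/∂y)(-2*w*x - y^2 - y*z) dy = (-2*y - z) dy, which multiplied by dx ∧ dw gives (2*y + z) dx ∧ dy ∧ dw
  d(-2*w*x - y^2 - y*z) includes (∂/∂z)(-2*w*x - y^2 - y*z) dz = (-y) dz, which multiplied by dx ∧ dw gives (y) dx ∧ dz ∧ dw
  d(-2*x^2 - 3*x*z - 1) includes (∂/∂x)(-2*x^2 - 3*x*z - 1) dx = (-4*x - 3*z) dx, which multiplied by dy ∧ dz gives (-4*x - 3*z) dx ∧ dy ∧ dz
  d(3*w*y + 3*z^2) includes (∂/∂z)(3*w*y + 3*z^2) dz = (6*z) dz, which multiplied by dy ∧ dw gives (-6*z) dy ∧ dz ∧ dw
Collecting like 3-forms: d(omega) = (-7*x - 3*z) dx ∧ dy ∧ dz + (2*y + z) dx ∧ dy ∧ dw + (y) dx ∧ dz ∧ dw + (-6*z) dy ∧ dz ∧ dw.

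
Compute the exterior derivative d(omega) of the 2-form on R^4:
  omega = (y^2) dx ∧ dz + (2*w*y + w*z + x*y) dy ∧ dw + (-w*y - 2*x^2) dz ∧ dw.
d(omega) = (-2*y) dx ∧ dy ∧ dz + (y) dx ∧ dy ∧ dw + (-2*w) dy ∧ dz ∧ dw + (-4*x) dx ∧ dz ∧ dw

For a 2-form omega = sum_{i<j} g_{ij} dx_i ∧ dx_j, the exterior derivative is
  d(omega) = sum_{i<j} d(g_{ij}) ∧ dx_i ∧ dx_j = sum_{i<j, k} (∂g_{ij}/∂x_k) dx_k ∧ dx_i ∧ dx_j.
Expand each term, using dx_k ∧ dx_i ∧ dx_j = sgn(permutation) dx_{(a)} ∧ dx_{(b)} ∧ dx_{(c)} with (a < b < c) sorted:
  d(y^2) includes (∂/∂y)(y^2) dy = (2*y) dy, which multiplied by dx ∧ dz gives (-2*y) dx ∧ dy ∧ dz
  d(2*w*y + w*z + x*y) includes (∂/∂x)(2*w*y + w*z + x*y) dx = (y) dx, which multiplied by dy ∧ dw gives (y) dx ∧ dy ∧ dw
  d(2*w*y + w*z + x*y) includes (∂/∂z)(2*w*y + w*z + x*y) dz = (w) dz, which multiplied by dy ∧ dw gives (-w) dy ∧ dz ∧ dw
  d(-w*y - 2*x^2) includes (∂/∂x)(-w*y - 2*x^2) dx = (-4*x) dx, which multiplied by dz ∧ dw gives (-4*x) dx ∧ dz ∧ dw
  d(-w*y - 2*x^2) includes (∂/∂y)(-w*y - 2*x^2) dy = (-w) dy, which multiplied by dz ∧ dw gives (-w) dy ∧ dz ∧ dw
Collecting like 3-forms: d(omega) = (-2*y) dx ∧ dy ∧ dz + (y) dx ∧ dy ∧ dw + (-2*w) dy ∧ dz ∧ dw + (-4*x) dx ∧ dz ∧ dw.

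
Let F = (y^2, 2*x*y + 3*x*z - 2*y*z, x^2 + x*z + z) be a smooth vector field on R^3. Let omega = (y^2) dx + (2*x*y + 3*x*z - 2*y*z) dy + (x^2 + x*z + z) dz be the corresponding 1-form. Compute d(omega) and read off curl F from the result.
d(omega) = (-3*x + 2*y) dy ∧ dz + (-2*x - z) dz ∧ dx + (3*z) dx ∧ dy; curl F = (-3*x + 2*y, -2*x - z, 3*z)

d omega = sum_{i<j} (∂f_j/∂x_i - ∂f_i/∂x_j) dx_i ∧ dx_j. Under the identification (dy ∧ dz, dz ∧ dx, dx ∧ dy) ↔ (e_x, e_y, e_z), the coefficients are exactly the components of curl F. Compute:
  ∂R/∂y - ∂Q/∂z = (0) - (3*x - 2*y) = -3*x + 2*y
  ∂P/∂z - ∂R/∂x = (0) - (2*x + z) = -2*x - z
  ∂Q/∂x - ∂P/∂y = (2*y + 3*z) - (2*y) = 3*z.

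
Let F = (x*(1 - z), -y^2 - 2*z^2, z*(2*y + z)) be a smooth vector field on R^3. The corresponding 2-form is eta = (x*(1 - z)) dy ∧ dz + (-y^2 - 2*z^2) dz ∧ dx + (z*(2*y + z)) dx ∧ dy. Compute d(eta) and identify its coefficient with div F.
d(eta) = (z + 1) dx ∧ dy ∧ dz; div F = z + 1

For a 2-form in R^3 of the form above, applying d gives a 3-form with coefficient ∂P/∂x + ∂Q/∂y + ∂R/∂z:
  ∂P/∂x = 1 - z
  ∂Q/∂y = -2*y
  ∂R/∂z = 2*y + 2*z
Sum = z + 1, which is exactly div F.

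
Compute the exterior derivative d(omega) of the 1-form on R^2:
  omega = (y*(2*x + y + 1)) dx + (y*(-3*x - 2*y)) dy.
d(omega) = (-2*x - 5*y - 1) dx ∧ dy

For a 1-form omega = sum_i f_i dx_i, the exterior derivative is
  d(omega) = sum_{i < j} (∂f_j/∂x_i - ∂f_i/∂x_j) dx_i ∧ dx_j.
  coefficient of dx ∧ dy: ∂f_2/∂x - ∂f_1/∂y = ∂(y*(-3*x - 2*y))/∂x - ∂(y*(2*x + y + 1))/∂y = -2*x - 5*y - 1
Assembling: d(omega) = (-2*x - 5*y - 1) dx ∧ dy.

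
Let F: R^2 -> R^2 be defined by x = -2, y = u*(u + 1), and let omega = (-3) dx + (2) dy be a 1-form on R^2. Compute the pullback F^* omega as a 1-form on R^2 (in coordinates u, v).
F^* omega = (4*u + 2) du

Using F^*(f dg) = (f ∘ F) d(g ∘ F), substitute each coordinate x_i by F_i(u, v) in f_i, and replace dx_i by d F_i = (∂F_i/∂u) du + (∂F_i/∂v) dv.
  For the x component: f_1(F) = -3; d F_1 = (0) du + (0) dv
  For the y component: f_2(F) = 2; d F_2 = (2*u + 1) du + (0) dv
Combining and collecting du, dv coefficients:
  coeff of du: 4*u + 2
  coeff of dv: 0
F^* omega = (4*u + 2) du.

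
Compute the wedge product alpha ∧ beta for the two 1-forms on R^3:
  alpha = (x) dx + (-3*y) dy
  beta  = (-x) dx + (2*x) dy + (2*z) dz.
alpha ∧ beta = (x*(2*x - 3*y)) dx ∧ dy + (2*x*z) dx ∧ dz + (-6*y*z) dy ∧ dz

Distribute the wedge, using dx_i ∧ dx_j = -dx_j ∧ dx_i and dx_i ∧ dx_i = 0. For each pair (i, j) with i < j, the coefficient of dx_i ∧ dx_j in alpha ∧ beta is (alpha_i * beta_j - alpha_j * beta_i). Collecting: alpha ∧ beta = (x*(2*x - 3*y)) dx ∧ dy + (2*x*z) dx ∧ dz + (-6*y*z) dy ∧ dz.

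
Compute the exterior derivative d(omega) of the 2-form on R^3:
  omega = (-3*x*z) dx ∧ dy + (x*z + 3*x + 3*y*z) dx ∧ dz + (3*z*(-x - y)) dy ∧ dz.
d(omega) = (-3*x - 6*z) dx ∧ dy ∧ dz

For a 2-form omega = sum_{i<j} g_{ij} dx_i ∧ dx_j, the exterior derivative is
  d(omega) = sum_{i<j} d(g_{ij}) ∧ dx_i ∧ dx_j = sum_{i<j, k} (∂g_{ij}/∂x_k) dx_k ∧ dx_i ∧ dx_j.
Expand each term, using dx_k ∧ dx_i ∧ dx_j = sgn(permutation) dx_{(a)} ∧ dx_{(b)} ∧ dx_{(c)} with (a < b < c) sorted:
  d(-3*x*z) includes (∂/∂z)(-3*x*z) dz = (-3*x) dz, which multiplied by dx ∧ dy gives (-3*x) dx ∧ dy ∧ dz
  d(x*z + 3*x + 3*y*z) includes (∂/∂y)(x*z + 3*x + 3*y*z) dy = (3*z) dy, which multiplied by dx ∧ dz gives (-3*z) dx ∧ dy ∧ dz
  d(3*z*(-x - y)) includes (∂/∂x)(3*z*(-x - y)) dx = (-3*z) dx, which multiplied by dy ∧ dz gives (-3*z) dx ∧ dy ∧ dz
Collecting like 3-forms: d(omega) = (-3*x - 6*z) dx ∧ dy ∧ dz.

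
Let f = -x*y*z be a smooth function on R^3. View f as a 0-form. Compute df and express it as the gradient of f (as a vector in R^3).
df = (-y*z) dx + (-x*z) dy + (-x*y) dz; grad f = (-y*z, -x*z, -x*y)

For a 0-form f, d f = (∂f/∂x) dx + (∂f/∂y) dy + (∂f/∂z) dz. The components of the vector representation are exactly the entries of grad f in Cartesian coordinates:
  ∂f/∂x = -y*z
  ∂f/∂y = -x*z
  ∂f/∂z = -x*y.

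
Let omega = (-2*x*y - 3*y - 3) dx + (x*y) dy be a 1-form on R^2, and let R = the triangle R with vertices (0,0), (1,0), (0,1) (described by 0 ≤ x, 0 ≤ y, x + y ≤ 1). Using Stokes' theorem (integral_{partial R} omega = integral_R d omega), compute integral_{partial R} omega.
integral_(partial R) omega = 2

Stokes: integral_partial_R omega = integral_R d omega with d omega = (∂Q/∂x - ∂P/∂y) dx ∧ dy.
  ∂Q/∂x = y
  ∂P/∂y = -2*x - 3
  integrand = ∂Q/∂x - ∂P/∂y = 2*x + y + 3.
Integrating over R: integral_0^1 integral_0^{1-x} (2*x + y + 3) dy dx = 2.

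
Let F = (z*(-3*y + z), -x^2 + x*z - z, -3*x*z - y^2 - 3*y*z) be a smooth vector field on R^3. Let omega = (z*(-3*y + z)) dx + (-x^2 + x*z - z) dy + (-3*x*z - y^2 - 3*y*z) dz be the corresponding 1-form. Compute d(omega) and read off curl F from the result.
d(omega) = (-x - 2*y - 3*z + 1) dy ∧ dz + (-3*y + 5*z) dz ∧ dx + (-2*x + 4*z) dx ∧ dy; curl F = (-x - 2*y - 3*z + 1, -3*y + 5*z, -2*x + 4*z)

d omega = sum_{i<j} (∂f_j/∂x_i - ∂f_i/∂x_j) dx_i ∧ dx_j. Under the identification (dy ∧ dz, dz ∧ dx, dx ∧ dy) ↔ (e_x, e_y, e_z), the coefficients are exactly the components of curl F. Compute:
  ∂R/∂y - ∂Q/∂z = (-2*y - 3*z) - (x - 1) = -x - 2*y - 3*z + 1
  ∂P/∂z - ∂R/∂x = (-3*y + 2*z) - (-3*z) = -3*y + 5*z
  ∂Q/∂x - ∂P/∂y = (-2*x + z) - (-3*z) = -2*x + 4*z.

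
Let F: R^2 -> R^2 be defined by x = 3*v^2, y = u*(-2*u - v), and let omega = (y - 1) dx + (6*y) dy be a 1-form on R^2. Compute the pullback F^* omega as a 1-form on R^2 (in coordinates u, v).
F^* omega = (6*u*(8*u^2 + 6*u*v + v^2)) du + (12*u^3 - 6*u^2*v - 6*u*v^2 - 6*v) dv

Using F^*(f dg) = (f ∘ F) d(g ∘ F), substitute each coordinate x_i by F_i(u, v) in f_i, and replace dx_i by d F_i = (∂F_i/∂u) du + (∂F_i/∂v) dv.
  For the x component: f_1(F) = -2*u^2 - u*v - 1; d F_1 = (0) du + (6*v) dv
  For the y component: f_2(F) = 6*u*(-2*u - v); d F_2 = (-4*u - v) du + (-u) dv
Combining and collecting du, dv coefficients:
  coeff of du: 6*u*(8*u^2 + 6*u*v + v^2)
  coeff of dv: 12*u^3 - 6*u^2*v - 6*u*v^2 - 6*v
F^* omega = (6*u*(8*u^2 + 6*u*v + v^2)) du + (12*u^3 - 6*u^2*v - 6*u*v^2 - 6*v) dv.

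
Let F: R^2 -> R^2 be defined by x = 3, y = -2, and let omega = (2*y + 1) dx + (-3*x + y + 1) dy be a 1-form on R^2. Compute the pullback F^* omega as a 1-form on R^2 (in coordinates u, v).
F^* omega = 0

Using F^*(f dg) = (f ∘ F) d(g ∘ F), substitute each coordinate x_i by F_i(u, v) in f_i, and replace dx_i by d F_i = (∂F_i/∂u) du + (∂F_i/∂v) dv.
  For the x component: f_1(F) = -3; d F_1 = (0) du + (0) dv
  For the y component: f_2(F) = -10; d F_2 = (0) du + (0) dv
Combining and collecting du, dv coefficients:
  coeff of du: 0
  coeff of dv: 0
F^* omega = 0.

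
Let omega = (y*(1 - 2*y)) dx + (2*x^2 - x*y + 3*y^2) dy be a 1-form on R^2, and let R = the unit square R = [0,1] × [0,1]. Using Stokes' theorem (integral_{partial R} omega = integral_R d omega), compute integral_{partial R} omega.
integral_(partial R) omega = 5/2

Stokes: integral_partial_R omega = integral_R d omega with d omega = (∂Q/∂x - ∂P/∂y) dx ∧ dy.
  ∂Q/∂x = 4*x - y
  ∂P/∂y = 1 - 4*y
  integrand = ∂Q/∂x - ∂P/∂y = 4*x + 3*y - 1.
Integrating over R: integral_0^1 integral_0^1 (4*x + 3*y - 1) dx dy = 5/2.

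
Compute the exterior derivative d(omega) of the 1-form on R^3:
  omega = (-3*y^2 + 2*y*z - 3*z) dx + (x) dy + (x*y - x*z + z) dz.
d(omega) = (6*y - 2*z + 1) dx ∧ dy + (-y - z + 3) dx ∧ dz + (x) dy ∧ dz

For a 1-form omega = sum_i f_i dx_i, the exterior derivative is
  d(omega) = sum_{i < j} (∂f_j/∂x_i - ∂f_i/∂x_j) dx_i ∧ dx_j.
  coefficient of dx ∧ dy: ∂f_2/∂x - ∂f_1/∂y = ∂(x)/∂x - ∂(-3*y^2 + 2*y*z - 3*z)/∂y = 6*y - 2*z + 1
  coefficient of dx ∧ dz: ∂f_3/∂x - ∂f_1/∂z = ∂(x*y - x*z + z)/∂x - ∂(-3*y^2 + 2*y*z - 3*z)/∂z = -y - z + 3
  coefficient of dy ∧ dz: ∂f_3/∂y - ∂f_2/∂z = ∂(x*y - x*z + z)/∂y - ∂(x)/∂z = x
Assembling: d(omega) = (6*y - 2*z + 1) dx ∧ dy + (-y - z + 3) dx ∧ dz + (x) dy ∧ dz.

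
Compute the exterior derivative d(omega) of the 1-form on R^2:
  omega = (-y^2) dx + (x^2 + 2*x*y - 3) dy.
d(omega) = (2*x + 4*y) dx ∧ dy

For a 1-form omega = sum_i f_i dx_i, the exterior derivative is
  d(omega) = sum_{i < j} (∂f_j/∂x_i - ∂f_i/∂x_j) dx_i ∧ dx_j.
  coefficient of dx ∧ dy: ∂f_2/∂x - ∂f_1/∂y = ∂(x^2 + 2*x*y - 3)/∂x - ∂(-y^2)/∂y = 2*x + 4*y
Assembling: d(omega) = (2*x + 4*y) dx ∧ dy.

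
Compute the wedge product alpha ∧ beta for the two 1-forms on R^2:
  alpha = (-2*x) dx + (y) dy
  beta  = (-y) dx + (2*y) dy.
alpha ∧ beta = (y*(-4*x + y)) dx ∧ dy

Distribute the wedge, using dx_i ∧ dx_j = -dx_j ∧ dx_i and dx_i ∧ dx_i = 0. For each pair (i, j) with i < j, the coefficient of dx_i ∧ dx_j in alpha ∧ beta is (alpha_i * beta_j - alpha_j * beta_i). Collecting: alpha ∧ beta = (y*(-4*x + y)) dx ∧ dy.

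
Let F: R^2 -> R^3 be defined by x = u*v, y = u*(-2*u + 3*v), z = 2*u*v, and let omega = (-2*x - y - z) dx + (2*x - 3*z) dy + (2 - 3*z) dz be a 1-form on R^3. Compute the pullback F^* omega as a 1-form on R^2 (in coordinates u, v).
F^* omega = (v*(18*u^2 - 31*u*v + 4)) du + (u*(2*u^2 - 31*u*v + 4)) dv

Using F^*(f dg) = (f ∘ F) d(g ∘ F), substitute each coordinate x_i by F_i(u, v) in f_i, and replace dx_i by d F_i = (∂F_i/∂u) du + (∂F_i/∂v) dv.
  For the x component: f_1(F) = u*(2*u - 7*v); d F_1 = (v) du + (u) dv
  For the y component: f_2(F) = -4*u*v; d F_2 = (-4*u + 3*v) du + (3*u) dv
  For the z component: f_3(F) = -6*u*v + 2; d F_3 = (2*v) du + (2*u) dv
Combining and collecting du, dv coefficients:
  coeff of du: v*(18*u^2 - 31*u*v + 4)
  coeff of dv: u*(2*u^2 - 31*u*v + 4)
F^* omega = (v*(18*u^2 - 31*u*v + 4)) du + (u*(2*u^2 - 31*u*v + 4)) dv.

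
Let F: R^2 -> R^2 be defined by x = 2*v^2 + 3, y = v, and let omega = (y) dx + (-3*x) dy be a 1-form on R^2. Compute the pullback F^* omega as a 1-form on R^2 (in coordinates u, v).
F^* omega = (-2*v^2 - 9) dv

Using F^*(f dg) = (f ∘ F) d(g ∘ F), substitute each coordinate x_i by F_i(u, v) in f_i, and replace dx_i by d F_i = (∂F_i/∂u) du + (∂F_i/∂v) dv.
  For the x component: f_1(F) = v; d F_1 = (0) du + (4*v) dv
  For the y component: f_2(F) = -6*v^2 - 9; d F_2 = (0) du + (1) dv
Combining and collecting du, dv coefficients:
  coeff of du: 0
  coeff of dv: -2*v^2 - 9
F^* omega = (-2*v^2 - 9) dv.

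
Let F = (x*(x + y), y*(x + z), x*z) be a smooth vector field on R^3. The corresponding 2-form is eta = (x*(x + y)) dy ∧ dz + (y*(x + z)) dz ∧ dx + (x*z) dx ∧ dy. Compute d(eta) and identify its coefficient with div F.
d(eta) = (4*x + y + z) dx ∧ dy ∧ dz; div F = 4*x + y + z

For a 2-form in R^3 of the form above, applying d gives a 3-form with coefficient ∂P/∂x + ∂Q/∂y + ∂R/∂z:
  ∂P/∂x = 2*x + y
  ∂Q/∂y = x + z
  ∂R/∂z = x
Sum = 4*x + y + z, which is exactly div F.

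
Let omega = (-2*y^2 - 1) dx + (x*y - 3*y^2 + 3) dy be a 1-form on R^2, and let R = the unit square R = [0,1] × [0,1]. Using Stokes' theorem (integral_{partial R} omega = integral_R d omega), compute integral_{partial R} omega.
integral_(partial R) omega = 5/2

Stokes: integral_partial_R omega = integral_R d omega with d omega = (∂Q/∂x - ∂P/∂y) dx ∧ dy.
  ∂Q/∂x = y
  ∂P/∂y = -4*y
  integrand = ∂Q/∂x - ∂P/∂y = 5*y.
Integrating over R: integral_0^1 integral_0^1 (5*y) dx dy = 5/2.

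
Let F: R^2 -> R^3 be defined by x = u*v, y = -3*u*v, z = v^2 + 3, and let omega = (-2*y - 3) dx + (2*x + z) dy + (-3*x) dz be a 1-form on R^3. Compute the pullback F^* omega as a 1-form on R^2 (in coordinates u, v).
F^* omega = (3*v*(-v^2 - 4)) du + (3*u*(-3*v^2 - 4)) dv

Using F^*(f dg) = (f ∘ F) d(g ∘ F), substitute each coordinate x_i by F_i(u, v) in f_i, and replace dx_i by d F_i = (∂F_i/∂u) du + (∂F_i/∂v) dv.
  For the x component: f_1(F) = 6*u*v - 3; d F_1 = (v) du + (u) dv
  For the y component: f_2(F) = 2*u*v + v^2 + 3; d F_2 = (-3*v) du + (-3*u) dv
  For the z component: f_3(F) = -3*u*v; d F_3 = (0) du + (2*v) dv
Combining and collecting du, dv coefficients:
  coeff of du: 3*v*(-v^2 - 4)
  coeff of dv: 3*u*(-3*v^2 - 4)
F^* omega = (3*v*(-v^2 - 4)) du + (3*u*(-3*v^2 - 4)) dv.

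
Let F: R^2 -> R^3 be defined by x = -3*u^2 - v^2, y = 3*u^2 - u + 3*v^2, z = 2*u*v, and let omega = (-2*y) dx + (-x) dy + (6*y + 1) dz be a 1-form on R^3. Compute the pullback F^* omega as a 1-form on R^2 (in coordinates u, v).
F^* omega = (54*u^3 + 36*u^2*v - 15*u^2 + 42*u*v^2 - 12*u*v + 36*v^3 - v^2 + 2*v) du + (36*u^3 + 30*u^2*v - 12*u^2 + 36*u*v^2 - 4*u*v + 2*u + 18*v^3) dv

Using F^*(f dg) = (f ∘ F) d(g ∘ F), substitute each coordinate x_i by F_i(u, v) in f_i, and replace dx_i by d F_i = (∂F_i/∂u) du + (∂F_i/∂v) dv.
  For the x component: f_1(F) = -6*u^2 + 2*u - 6*v^2; d F_1 = (-6*u) du + (-2*v) dv
  For the y component: f_2(F) = 3*u^2 + v^2; d F_2 = (6*u - 1) du + (6*v) dv
  For the z component: f_3(F) = 18*u^2 - 6*u + 18*v^2 + 1; d F_3 = (2*v) du + (2*u) dv
Combining and collecting du, dv coefficients:
  coeff of du: 54*u^3 + 36*u^2*v - 15*u^2 + 42*u*v^2 - 12*u*v + 36*v^3 - v^2 + 2*v
  coeff of dv: 36*u^3 + 30*u^2*v - 12*u^2 + 36*u*v^2 - 4*u*v + 2*u + 18*v^3
F^* omega = (54*u^3 + 36*u^2*v - 15*u^2 + 42*u*v^2 - 12*u*v + 36*v^3 - v^2 + 2*v) du + (36*u^3 + 30*u^2*v - 12*u^2 + 36*u*v^2 - 4*u*v + 2*u + 18*v^3) dv.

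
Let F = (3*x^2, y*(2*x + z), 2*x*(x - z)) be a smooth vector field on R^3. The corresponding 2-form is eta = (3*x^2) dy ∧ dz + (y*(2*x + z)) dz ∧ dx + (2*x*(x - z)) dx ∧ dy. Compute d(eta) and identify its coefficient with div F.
d(eta) = (6*x + z) dx ∧ dy ∧ dz; div F = 6*x + z

For a 2-form in R^3 of the form above, applying d gives a 3-form with coefficient ∂P/∂x + ∂Q/∂y + ∂R/∂z:
  ∂P/∂x = 6*x
  ∂Q/∂y = 2*x + z
  ∂R/∂z = -2*x
Sum = 6*x + z, which is exactly div F.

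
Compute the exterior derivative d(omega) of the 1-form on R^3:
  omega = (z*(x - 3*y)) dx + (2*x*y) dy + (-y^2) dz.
d(omega) = (2*y + 3*z) dx ∧ dy + (-x + 3*y) dx ∧ dz + (-2*y) dy ∧ dz

For a 1-form omega = sum_i f_i dx_i, the exterior derivative is
  d(omega) = sum_{i < j} (∂f_j/∂x_i - ∂f_i/∂x_j) dx_i ∧ dx_j.
  coefficient of dx ∧ dy: ∂f_2/∂x - ∂f_1/∂y = ∂(2*x*y)/∂x - ∂(z*(x - 3*y))/∂y = 2*y + 3*z
  coefficient of dx ∧ dz: ∂f_3/∂x - ∂f_1/∂z = ∂(-y^2)/∂x - ∂(z*(x - 3*y))/∂z = -x + 3*y
  coefficient of dy ∧ dz: ∂f_3/∂y - ∂f_2/∂z = ∂(-y^2)/∂y - ∂(2*x*y)/∂z = -2*y
Assembling: d(omega) = (2*y + 3*z) dx ∧ dy + (-x + 3*y) dx ∧ dz + (-2*y) dy ∧ dz.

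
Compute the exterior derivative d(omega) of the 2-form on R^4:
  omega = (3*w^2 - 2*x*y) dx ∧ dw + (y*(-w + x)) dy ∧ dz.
d(omega) = (2*x) dx ∧ dy ∧ dw + (y) dx ∧ dy ∧ dz + (-y) dy ∧ dz ∧ dw

For a 2-form omega = sum_{i<j} g_{ij} dx_i ∧ dx_j, the exterior derivative is
  d(omega) = sum_{i<j} d(g_{ij}) ∧ dx_i ∧ dx_j = sum_{i<j, k} (∂g_{ij}/∂x_k) dx_k ∧ dx_i ∧ dx_j.
Expand each term, using dx_k ∧ dx_i ∧ dx_j = sgn(permutation) dx_{(a)} ∧ dx_{(b)} ∧ dx_{(c)} with (a < b < c) sorted:
  d(3*w^2 - 2*x*y) includes (∂/∂y)(3*w^2 - 2*x*y) dy = (-2*x) dy, which multiplied by dx ∧ dw gives (2*x) dx ∧ dy ∧ dw
  d(y*(-w + x)) includes (∂/∂x)(y*(-w + x)) dx = (y) dx, which multiplied by dy ∧ dz gives (y) dx ∧ dy ∧ dz
  d(y*(-w + x)) includes (∂/∂w)(y*(-w + x)) dw = (-y) dw, which multiplied by dy ∧ dz gives (-y) dy ∧ dz ∧ dw
Collecting like 3-forms: d(omega) = (2*x) dx ∧ dy ∧ dw + (y) dx ∧ dy ∧ dz + (-y) dy ∧ dz ∧ dw.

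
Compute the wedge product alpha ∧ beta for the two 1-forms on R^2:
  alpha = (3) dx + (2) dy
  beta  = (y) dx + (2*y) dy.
alpha ∧ beta = (4*y) dx ∧ dy

Distribute the wedge, using dx_i ∧ dx_j = -dx_j ∧ dx_i and dx_i ∧ dx_i = 0. For each pair (i, j) with i < j, the coefficient of dx_i ∧ dx_j in alpha ∧ beta is (alpha_i * beta_j - alpha_j * beta_i). Collecting: alpha ∧ beta = (4*y) dx ∧ dy.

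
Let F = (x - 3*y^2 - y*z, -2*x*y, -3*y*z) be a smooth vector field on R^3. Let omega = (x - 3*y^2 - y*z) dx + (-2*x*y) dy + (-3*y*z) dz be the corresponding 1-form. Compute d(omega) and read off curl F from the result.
d(omega) = (-3*z) dy ∧ dz + (-y) dz ∧ dx + (4*y + z) dx ∧ dy; curl F = (-3*z, -y, 4*y + z)

d omega = sum_{i<j} (∂f_j/∂x_i - ∂f_i/∂x_j) dx_i ∧ dx_j. Under the identification (dy ∧ dz, dz ∧ dx, dx ∧ dy) ↔ (e_x, e_y, e_z), the coefficients are exactly the components of curl F. Compute:
  ∂R/∂y - ∂Q/∂z = (-3*z) - (0) = -3*z
  ∂P/∂z - ∂R/∂x = (-y) - (0) = -y
  ∂Q/∂x - ∂P/∂y = (-2*y) - (-6*y - z) = 4*y + z.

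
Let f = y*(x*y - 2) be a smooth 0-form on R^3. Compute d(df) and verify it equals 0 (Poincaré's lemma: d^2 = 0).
d(df) = 0

Step 1: df = sum_i (∂f/∂x_i) dx_i = (y^2) dx + (2*x*y - 2) dy + (0) dz.
Step 2: Apply d again. Using the 1-form formula, the coefficient of dx ∧ dy in d(df) is ∂^2 f/∂x ∂y - ∂^2 f/∂y ∂x = (2*y) - (2*y) = 0 (equality of mixed partials for smooth f).
Similarly for dx ∧ dz and dy ∧ dz — all coefficients vanish. So d(df) = 0.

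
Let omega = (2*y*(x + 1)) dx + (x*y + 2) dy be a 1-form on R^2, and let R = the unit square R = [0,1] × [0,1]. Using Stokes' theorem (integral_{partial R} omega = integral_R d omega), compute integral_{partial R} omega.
integral_(partial R) omega = -5/2

Stokes: integral_partial_R omega = integral_R d omega with d omega = (∂Q/∂x - ∂P/∂y) dx ∧ dy.
  ∂Q/∂x = y
  ∂P/∂y = 2*x + 2
  integrand = ∂Q/∂x - ∂P/∂y = -2*x + y - 2.
Integrating over R: integral_0^1 integral_0^1 (-2*x + y - 2) dx dy = -5/2.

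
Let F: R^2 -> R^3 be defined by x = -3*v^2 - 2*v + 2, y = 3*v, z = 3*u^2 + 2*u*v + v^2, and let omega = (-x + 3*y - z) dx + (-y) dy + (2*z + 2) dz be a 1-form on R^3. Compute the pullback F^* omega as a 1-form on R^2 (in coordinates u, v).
F^* omega = (36*u^3 + 36*u^2*v + 20*u*v^2 + 12*u + 4*v^3 + 4*v) du + (12*u^3 + 38*u^2*v + 6*u^2 + 24*u*v^2 + 4*u*v + 4*u - 8*v^3 - 70*v^2 - 15*v + 4) dv

Using F^*(f dg) = (f ∘ F) d(g ∘ F), substitute each coordinate x_i by F_i(u, v) in f_i, and replace dx_i by d F_i = (∂F_i/∂u) du + (∂F_i/∂v) dv.
  For the x component: f_1(F) = -3*u^2 - 2*u*v + 2*v^2 + 11*v - 2; d F_1 = (0) du + (-6*v - 2) dv
  For the y component: f_2(F) = -3*v; d F_2 = (0) du + (3) dv
  For the z component: f_3(F) = 6*u^2 + 4*u*v + 2*v^2 + 2; d F_3 = (6*u + 2*v) du + (2*u + 2*v) dv
Combining and collecting du, dv coefficients:
  coeff of du: 36*u^3 + 36*u^2*v + 20*u*v^2 + 12*u + 4*v^3 + 4*v
  coeff of dv: 12*u^3 + 38*u^2*v + 6*u^2 + 24*u*v^2 + 4*u*v + 4*u - 8*v^3 - 70*v^2 - 15*v + 4
F^* omega = (36*u^3 + 36*u^2*v + 20*u*v^2 + 12*u + 4*v^3 + 4*v) du + (12*u^3 + 38*u^2*v + 6*u^2 + 24*u*v^2 + 4*u*v + 4*u - 8*v^3 - 70*v^2 - 15*v + 4) dv.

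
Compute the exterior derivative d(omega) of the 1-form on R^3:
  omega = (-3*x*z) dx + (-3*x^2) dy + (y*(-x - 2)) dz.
d(omega) = (-6*x) dx ∧ dy + (3*x - y) dx ∧ dz + (-x - 2) dy ∧ dz

For a 1-form omega = sum_i f_i dx_i, the exterior derivative is
  d(omega) = sum_{i < j} (∂f_j/∂x_i - ∂f_i/∂x_j) dx_i ∧ dx_j.
  coefficient of dx ∧ dy: ∂f_2/∂x - ∂f_1/∂y = ∂(-3*x^2)/∂x - ∂(-3*x*z)/∂y = -6*x
  coefficient of dx ∧ dz: ∂f_3/∂x - ∂f_1/∂z = ∂(y*(-x - 2))/∂x - ∂(-3*x*z)/∂z = 3*x - y
  coefficient of dy ∧ dz: ∂f_3/∂y - ∂f_2/∂z = ∂(y*(-x - 2))/∂y - ∂(-3*x^2)/∂z = -x - 2
Assembling: d(omega) = (-6*x) dx ∧ dy + (3*x - y) dx ∧ dz + (-x - 2) dy ∧ dz.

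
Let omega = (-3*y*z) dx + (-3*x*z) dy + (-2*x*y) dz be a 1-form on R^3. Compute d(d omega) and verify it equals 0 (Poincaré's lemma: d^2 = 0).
d(d omega) = 0

Step 1: d omega = sum_{i<j} (∂f_j/∂x_i - ∂f_i/∂x_j) dx_i ∧ dx_j:
  coeff of dx ∧ dy: 0
  coeff of dx ∧ dz: y
  coeff of dy ∧ dz: x
Step 2: Apply d again to each 2-form coefficient. The only possible 3-form in R^3 is dx ∧ dy ∧ dz, with coefficient
  ∂(coeff of dy∧dz)/∂x - ∂(coeff of dx∧dz)/∂y + ∂(coeff of dx∧dy)/∂z
  = ∂/∂x (x) - ∂/∂y (y) + ∂/∂z (0).
Each of these terms simplifies to sums of mixed partials that cancel in pairs. The result is 0 (by equality of mixed partials for smooth functions — Schwarz / Clairaut).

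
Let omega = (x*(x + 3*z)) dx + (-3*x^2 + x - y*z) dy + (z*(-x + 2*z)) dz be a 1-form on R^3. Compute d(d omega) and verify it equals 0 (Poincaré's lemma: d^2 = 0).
d(d omega) = 0

Step 1: d omega = sum_{i<j} (∂f_j/∂x_i - ∂f_i/∂x_j) dx_i ∧ dx_j:
  coeff of dx ∧ dy: 1 - 6*x
  coeff of dx ∧ dz: -3*x - z
  coeff of dy ∧ dz: y
Step 2: Apply d again to each 2-form coefficient. The only possible 3-form in R^3 is dx ∧ dy ∧ dz, with coefficient
  ∂(coeff of dy∧dz)/∂x - ∂(coeff of dx∧dz)/∂y + ∂(coeff of dx∧dy)/∂z
  = ∂/∂x (y) - ∂/∂y (-3*x - z) + ∂/∂z (1 - 6*x).
Each of these terms simplifies to sums of mixed partials that cancel in pairs. The result is 0 (by equality of mixed partials for smooth functions — Schwarz / Clairaut).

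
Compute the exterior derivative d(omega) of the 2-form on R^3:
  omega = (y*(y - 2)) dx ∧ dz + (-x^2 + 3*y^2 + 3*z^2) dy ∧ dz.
d(omega) = (-2*x - 2*y + 2) dx ∧ dy ∧ dz

For a 2-form omega = sum_{i<j} g_{ij} dx_i ∧ dx_j, the exterior derivative is
  d(omega) = sum_{i<j} d(g_{ij}) ∧ dx_i ∧ dx_j = sum_{i<j, k} (∂g_{ij}/∂x_k) dx_k ∧ dx_i ∧ dx_j.
Expand each term, using dx_k ∧ dx_i ∧ dx_j = sgn(permutation) dx_{(a)} ∧ dx_{(b)} ∧ dx_{(c)} with (a < b < c) sorted:
  d(y*(y - 2)) includes (∂/∂y)(y*(y - 2)) dy = (2*y - 2) dy, which multiplied by dx ∧ dz gives (2 - 2*y) dx ∧ dy ∧ dz
  d(-x^2 + 3*y^2 + 3*z^2) includes (∂/∂x)(-x^2 + 3*y^2 + 3*z^2) dx = (-2*x) dx, which multiplied by dy ∧ dz gives (-2*x) dx ∧ dy ∧ dz
Collecting like 3-forms: d(omega) = (-2*x - 2*y + 2) dx ∧ dy ∧ dz.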